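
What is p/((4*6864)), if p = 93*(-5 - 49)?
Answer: -837/4576 ≈ -0.18291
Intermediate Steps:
p = -5022 (p = 93*(-54) = -5022)
p/((4*6864)) = -5022/(4*6864) = -5022/27456 = -5022*1/27456 = -837/4576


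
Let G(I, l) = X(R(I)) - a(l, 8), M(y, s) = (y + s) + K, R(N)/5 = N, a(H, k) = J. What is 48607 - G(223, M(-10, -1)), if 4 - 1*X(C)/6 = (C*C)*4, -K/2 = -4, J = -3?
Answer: 29885980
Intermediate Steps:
a(H, k) = -3
R(N) = 5*N
K = 8 (K = -2*(-4) = 8)
X(C) = 24 - 24*C² (X(C) = 24 - 6*C*C*4 = 24 - 6*C²*4 = 24 - 24*C²)
M(y, s) = 8 + s + y (M(y, s) = (y + s) + 8 = (s + y) + 8 = 8 + s + y)
G(I, l) = 27 - 600*I² (G(I, l) = (24 - 24*25*I²) - 1*(-3) = (24 - 600*I²) + 3 = 27 - 600*I²)
48607 - G(223, M(-10, -1)) = 48607 - (27 - 600*223²) = 48607 - (27 - 600*49729) = 48607 - (27 - 29837400) = 48607 - 1*(-29837373) = 48607 + 29837373 = 29885980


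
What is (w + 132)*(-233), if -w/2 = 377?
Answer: 144926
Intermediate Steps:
w = -754 (w = -2*377 = -754)
(w + 132)*(-233) = (-754 + 132)*(-233) = -622*(-233) = 144926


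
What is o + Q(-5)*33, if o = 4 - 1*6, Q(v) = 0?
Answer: -2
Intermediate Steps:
o = -2 (o = 4 - 6 = -2)
o + Q(-5)*33 = -2 + 0*33 = -2 + 0 = -2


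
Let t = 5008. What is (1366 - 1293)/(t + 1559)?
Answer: 73/6567 ≈ 0.011116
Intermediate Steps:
(1366 - 1293)/(t + 1559) = (1366 - 1293)/(5008 + 1559) = 73/6567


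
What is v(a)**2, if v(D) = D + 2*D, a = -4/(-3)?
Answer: 16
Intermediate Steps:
a = 4/3 (a = -4*(-1/3) = 4/3 ≈ 1.3333)
v(D) = 3*D
v(a)**2 = (3*(4/3))**2 = 4**2 = 16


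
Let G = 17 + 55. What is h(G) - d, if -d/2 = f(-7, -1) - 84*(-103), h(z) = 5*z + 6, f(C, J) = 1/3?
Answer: 53012/3 ≈ 17671.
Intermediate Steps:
f(C, J) = 1/3
G = 72
h(z) = 6 + 5*z
d = -51914/3 (d = -2*(1/3 - 84*(-103)) = -2*(1/3 + 8652) = -2*25957/3 = -51914/3 ≈ -17305.)
h(G) - d = (6 + 5*72) - 1*(-51914/3) = (6 + 360) + 51914/3 = 366 + 51914/3 = 53012/3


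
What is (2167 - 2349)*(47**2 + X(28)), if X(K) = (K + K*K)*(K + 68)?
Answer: -14589302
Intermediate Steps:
X(K) = (68 + K)*(K + K**2) (X(K) = (K + K**2)*(68 + K) = (68 + K)*(K + K**2))
(2167 - 2349)*(47**2 + X(28)) = (2167 - 2349)*(47**2 + 28*(68 + 28**2 + 69*28)) = -182*(2209 + 28*(68 + 784 + 1932)) = -182*(2209 + 28*2784) = -182*(2209 + 77952) = -182*80161 = -14589302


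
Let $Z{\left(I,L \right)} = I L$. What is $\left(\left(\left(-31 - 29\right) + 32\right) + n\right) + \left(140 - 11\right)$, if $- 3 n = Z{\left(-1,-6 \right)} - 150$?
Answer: $149$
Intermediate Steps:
$n = 48$ ($n = - \frac{\left(-1\right) \left(-6\right) - 150}{3} = - \frac{6 - 150}{3} = \left(- \frac{1}{3}\right) \left(-144\right) = 48$)
$\left(\left(\left(-31 - 29\right) + 32\right) + n\right) + \left(140 - 11\right) = \left(\left(\left(-31 - 29\right) + 32\right) + 48\right) + \left(140 - 11\right) = \left(\left(-60 + 32\right) + 48\right) + \left(140 - 11\right) = \left(-28 + 48\right) + 129 = 20 + 129 = 149$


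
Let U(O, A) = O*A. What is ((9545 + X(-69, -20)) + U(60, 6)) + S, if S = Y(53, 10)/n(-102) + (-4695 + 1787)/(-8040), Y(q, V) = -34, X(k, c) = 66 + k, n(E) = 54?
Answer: 179122333/18090 ≈ 9901.7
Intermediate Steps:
S = -4847/18090 (S = -34/54 + (-4695 + 1787)/(-8040) = -34*1/54 - 2908*(-1/8040) = -17/27 + 727/2010 = -4847/18090 ≈ -0.26794)
U(O, A) = A*O
((9545 + X(-69, -20)) + U(60, 6)) + S = ((9545 + (66 - 69)) + 6*60) - 4847/18090 = ((9545 - 3) + 360) - 4847/18090 = (9542 + 360) - 4847/18090 = 9902 - 4847/18090 = 179122333/18090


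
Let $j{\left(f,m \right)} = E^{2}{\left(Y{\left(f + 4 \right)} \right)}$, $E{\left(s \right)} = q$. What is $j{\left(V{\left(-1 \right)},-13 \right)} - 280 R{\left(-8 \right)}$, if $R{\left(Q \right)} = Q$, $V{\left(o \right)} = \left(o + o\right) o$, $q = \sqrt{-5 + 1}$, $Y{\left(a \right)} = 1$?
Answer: $2236$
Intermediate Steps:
$q = 2 i$ ($q = \sqrt{-4} = 2 i \approx 2.0 i$)
$V{\left(o \right)} = 2 o^{2}$ ($V{\left(o \right)} = 2 o o = 2 o^{2}$)
$E{\left(s \right)} = 2 i$
$j{\left(f,m \right)} = -4$ ($j{\left(f,m \right)} = \left(2 i\right)^{2} = -4$)
$j{\left(V{\left(-1 \right)},-13 \right)} - 280 R{\left(-8 \right)} = -4 - -2240 = -4 + 2240 = 2236$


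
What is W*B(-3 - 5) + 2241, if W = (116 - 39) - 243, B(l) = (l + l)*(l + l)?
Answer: -40255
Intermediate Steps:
B(l) = 4*l**2 (B(l) = (2*l)*(2*l) = 4*l**2)
W = -166 (W = 77 - 243 = -166)
W*B(-3 - 5) + 2241 = -664*(-3 - 5)**2 + 2241 = -664*(-8)**2 + 2241 = -664*64 + 2241 = -166*256 + 2241 = -42496 + 2241 = -40255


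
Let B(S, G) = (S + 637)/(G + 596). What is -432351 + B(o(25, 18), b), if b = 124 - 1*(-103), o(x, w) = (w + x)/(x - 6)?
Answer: -6760660441/15637 ≈ -4.3235e+5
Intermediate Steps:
o(x, w) = (w + x)/(-6 + x)
b = 227 (b = 124 + 103 = 227)
B(S, G) = (637 + S)/(596 + G)
-432351 + B(o(25, 18), b) = -432351 + (637 + (18 + 25)/(-6 + 25))/(596 + 227) = -432351 + (637 + 43/19)/823 = -432351 + (1/823)*(12146/19) = -432351 + 12146/15637 = -6760660441/15637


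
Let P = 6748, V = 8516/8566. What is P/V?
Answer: 14450842/2129 ≈ 6787.6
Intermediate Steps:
V = 4258/4283 (V = 8516*(1/8566) = 4258/4283 ≈ 0.99416)
P/V = 6748/(4258/4283) = 6748*(4283/4258) = 14450842/2129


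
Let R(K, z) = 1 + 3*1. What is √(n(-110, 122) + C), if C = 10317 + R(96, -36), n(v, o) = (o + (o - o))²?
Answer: 71*√5 ≈ 158.76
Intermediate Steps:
R(K, z) = 4 (R(K, z) = 1 + 3 = 4)
n(v, o) = o² (n(v, o) = (o + 0)² = o²)
C = 10321 (C = 10317 + 4 = 10321)
√(n(-110, 122) + C) = √(122² + 10321) = √(14884 + 10321) = √25205 = 71*√5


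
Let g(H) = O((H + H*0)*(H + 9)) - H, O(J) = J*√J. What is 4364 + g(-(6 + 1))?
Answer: 4371 - 14*I*√14 ≈ 4371.0 - 52.383*I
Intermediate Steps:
O(J) = J^(3/2)
g(H) = (H*(9 + H))^(3/2) - H (g(H) = ((H + H*0)*(H + 9))^(3/2) - H = ((H + 0)*(9 + H))^(3/2) - H = (H*(9 + H))^(3/2) - H)
4364 + g(-(6 + 1)) = 4364 + (((-(6 + 1))*(9 - (6 + 1)))^(3/2) - (-1)*(6 + 1)) = 4364 + (((-1*7)*(9 - 1*7))^(3/2) - (-1)*7) = 4364 + ((-7*(9 - 7))^(3/2) - 1*(-7)) = 4364 + ((-7*2)^(3/2) + 7) = 4364 + ((-14)^(3/2) + 7) = 4364 + (-14*I*√14 + 7) = 4364 + (7 - 14*I*√14) = 4371 - 14*I*√14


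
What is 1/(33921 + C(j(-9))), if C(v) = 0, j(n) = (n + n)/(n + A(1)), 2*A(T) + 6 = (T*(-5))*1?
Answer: 1/33921 ≈ 2.9480e-5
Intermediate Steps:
A(T) = -3 - 5*T/2 (A(T) = -3 + ((T*(-5))*1)/2 = -3 + (-5*T*1)/2 = -3 + (-5*T)/2 = -3 - 5*T/2)
j(n) = 2*n/(-11/2 + n) (j(n) = (n + n)/(n + (-3 - 5/2*1)) = (2*n)/(n + (-3 - 5/2)) = (2*n)/(n - 11/2) = (2*n)/(-11/2 + n) = 2*n/(-11/2 + n))
1/(33921 + C(j(-9))) = 1/(33921 + 0) = 1/33921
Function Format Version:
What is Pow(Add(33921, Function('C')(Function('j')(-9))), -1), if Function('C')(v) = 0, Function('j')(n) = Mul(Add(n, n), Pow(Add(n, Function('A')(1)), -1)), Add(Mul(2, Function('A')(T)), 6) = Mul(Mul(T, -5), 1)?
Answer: Rational(1, 33921) ≈ 2.9480e-5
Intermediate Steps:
Function('A')(T) = Add(-3, Mul(Rational(-5, 2), T)) (Function('A')(T) = Add(-3, Mul(Rational(1, 2), Mul(Mul(T, -5), 1))) = Add(-3, Mul(Rational(1, 2), Mul(Mul(-5, T), 1))) = Add(-3, Mul(Rational(1, 2), Mul(-5, T))) = Add(-3, Mul(Rational(-5, 2), T)))
Function('j')(n) = Mul(2, n, Pow(Add(Rational(-11, 2), n), -1)) (Function('j')(n) = Mul(Add(n, n), Pow(Add(n, Add(-3, Mul(Rational(-5, 2), 1))), -1)) = Mul(Mul(2, n), Pow(Add(n, Add(-3, Rational(-5, 2))), -1)) = Mul(Mul(2, n), Pow(Add(n, Rational(-11, 2)), -1)) = Mul(Mul(2, n), Pow(Add(Rational(-11, 2), n), -1)) = Mul(2, n, Pow(Add(Rational(-11, 2), n), -1)))
Pow(Add(33921, Function('C')(Function('j')(-9))), -1) = Pow(Add(33921, 0), -1) = Pow(33921, -1) = Rational(1, 33921)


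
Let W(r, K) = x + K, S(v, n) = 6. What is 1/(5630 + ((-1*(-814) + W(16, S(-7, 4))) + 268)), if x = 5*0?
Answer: 1/6718 ≈ 0.00014885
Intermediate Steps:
x = 0
W(r, K) = K (W(r, K) = 0 + K = K)
1/(5630 + ((-1*(-814) + W(16, S(-7, 4))) + 268)) = 1/(5630 + ((-1*(-814) + 6) + 268)) = 1/(5630 + ((814 + 6) + 268)) = 1/(5630 + (820 + 268)) = 1/(5630 + 1088) = 1/6718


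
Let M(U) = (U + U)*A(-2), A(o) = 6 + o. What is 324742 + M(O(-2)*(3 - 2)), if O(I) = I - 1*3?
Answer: 324702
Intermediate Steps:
O(I) = -3 + I (O(I) = I - 3 = -3 + I)
M(U) = 8*U (M(U) = (U + U)*(6 - 2) = (2*U)*4 = 8*U)
324742 + M(O(-2)*(3 - 2)) = 324742 + 8*((-3 - 2)*(3 - 2)) = 324742 + 8*(-5*1) = 324742 + 8*(-5) = 324742 - 40 = 324702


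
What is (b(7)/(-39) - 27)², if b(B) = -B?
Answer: 1094116/1521 ≈ 719.34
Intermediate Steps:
(b(7)/(-39) - 27)² = (-1*7/(-39) - 27)² = (-7*(-1/39) - 27)² = (7/39 - 27)² = (-1046/39)² = 1094116/1521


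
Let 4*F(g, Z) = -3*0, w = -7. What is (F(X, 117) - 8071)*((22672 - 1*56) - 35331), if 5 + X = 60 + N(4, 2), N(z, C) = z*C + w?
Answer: 102622765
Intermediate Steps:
N(z, C) = -7 + C*z (N(z, C) = z*C - 7 = C*z - 7 = -7 + C*z)
X = 56 (X = -5 + (60 + (-7 + 2*4)) = -5 + (60 + (-7 + 8)) = -5 + (60 + 1) = -5 + 61 = 56)
F(g, Z) = 0 (F(g, Z) = (-3*0)/4 = (¼)*0 = 0)
(F(X, 117) - 8071)*((22672 - 1*56) - 35331) = (0 - 8071)*((22672 - 1*56) - 35331) = -8071*((22672 - 56) - 35331) = -8071*(22616 - 35331) = -8071*(-12715) = 102622765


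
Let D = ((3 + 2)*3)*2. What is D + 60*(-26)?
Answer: -1530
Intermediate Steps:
D = 30 (D = (5*3)*2 = 15*2 = 30)
D + 60*(-26) = 30 + 60*(-26) = 30 - 1560 = -1530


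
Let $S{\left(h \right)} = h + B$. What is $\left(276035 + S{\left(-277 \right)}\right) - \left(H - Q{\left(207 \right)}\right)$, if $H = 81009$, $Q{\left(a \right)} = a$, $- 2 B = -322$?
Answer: $195117$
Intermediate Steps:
$B = 161$ ($B = \left(- \frac{1}{2}\right) \left(-322\right) = 161$)
$S{\left(h \right)} = 161 + h$ ($S{\left(h \right)} = h + 161 = 161 + h$)
$\left(276035 + S{\left(-277 \right)}\right) - \left(H - Q{\left(207 \right)}\right) = \left(276035 + \left(161 - 277\right)\right) + \left(207 - 81009\right) = \left(276035 - 116\right) + \left(207 - 81009\right) = 275919 - 80802 = 195117$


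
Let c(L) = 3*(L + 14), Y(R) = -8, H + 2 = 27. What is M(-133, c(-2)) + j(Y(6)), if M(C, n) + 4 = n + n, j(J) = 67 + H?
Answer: 160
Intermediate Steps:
H = 25 (H = -2 + 27 = 25)
c(L) = 42 + 3*L (c(L) = 3*(14 + L) = 42 + 3*L)
j(J) = 92 (j(J) = 67 + 25 = 92)
M(C, n) = -4 + 2*n (M(C, n) = -4 + (n + n) = -4 + 2*n)
M(-133, c(-2)) + j(Y(6)) = (-4 + 2*(42 + 3*(-2))) + 92 = (-4 + 2*(42 - 6)) + 92 = (-4 + 2*36) + 92 = (-4 + 72) + 92 = 68 + 92 = 160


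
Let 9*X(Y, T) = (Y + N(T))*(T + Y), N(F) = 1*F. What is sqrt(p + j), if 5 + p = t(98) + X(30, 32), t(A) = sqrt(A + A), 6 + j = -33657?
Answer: I*sqrt(299042)/3 ≈ 182.28*I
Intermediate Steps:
j = -33663 (j = -6 - 33657 = -33663)
N(F) = F
t(A) = sqrt(2)*sqrt(A) (t(A) = sqrt(2*A) = sqrt(2)*sqrt(A))
X(Y, T) = (T + Y)**2/9 (X(Y, T) = ((Y + T)*(T + Y))/9 = ((T + Y)*(T + Y))/9 = (T + Y)**2/9)
p = 3925/9 (p = -5 + (sqrt(2)*sqrt(98) + ((1/9)*32**2 + (1/9)*30**2 + (2/9)*32*30)) = -5 + (sqrt(2)*(7*sqrt(2)) + ((1/9)*1024 + (1/9)*900 + 640/3)) = -5 + (14 + (1024/9 + 100 + 640/3)) = -5 + (14 + 3844/9) = -5 + 3970/9 = 3925/9 ≈ 436.11)
sqrt(p + j) = sqrt(3925/9 - 33663) = sqrt(-299042/9) = I*sqrt(299042)/3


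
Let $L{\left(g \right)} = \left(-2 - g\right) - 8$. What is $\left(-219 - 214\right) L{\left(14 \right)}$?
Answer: $10392$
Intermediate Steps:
$L{\left(g \right)} = -10 - g$ ($L{\left(g \right)} = \left(-2 - g\right) - 8 = -10 - g$)
$\left(-219 - 214\right) L{\left(14 \right)} = \left(-219 - 214\right) \left(-10 - 14\right) = - 433 \left(-10 - 14\right) = \left(-433\right) \left(-24\right) = 10392$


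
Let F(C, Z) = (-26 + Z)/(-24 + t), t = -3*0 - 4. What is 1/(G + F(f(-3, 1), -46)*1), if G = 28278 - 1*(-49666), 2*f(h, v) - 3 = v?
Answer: 7/545626 ≈ 1.2829e-5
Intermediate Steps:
f(h, v) = 3/2 + v/2
t = -4 (t = 0 - 4 = -4)
F(C, Z) = 13/14 - Z/28 (F(C, Z) = (-26 + Z)/(-24 - 4) = (-26 + Z)/(-28) = (-26 + Z)*(-1/28) = 13/14 - Z/28)
G = 77944 (G = 28278 + 49666 = 77944)
1/(G + F(f(-3, 1), -46)*1) = 1/(77944 + (13/14 - 1/28*(-46))*1) = 1/(77944 + (13/14 + 23/14)*1) = 1/(77944 + (18/7)*1) = 1/(77944 + 18/7) = 1/(545626/7) = 7/545626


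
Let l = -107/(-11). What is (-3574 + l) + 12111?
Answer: 94014/11 ≈ 8546.7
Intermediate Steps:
l = 107/11 (l = -1/11*(-107) = 107/11 ≈ 9.7273)
(-3574 + l) + 12111 = (-3574 + 107/11) + 12111 = -39207/11 + 12111 = 94014/11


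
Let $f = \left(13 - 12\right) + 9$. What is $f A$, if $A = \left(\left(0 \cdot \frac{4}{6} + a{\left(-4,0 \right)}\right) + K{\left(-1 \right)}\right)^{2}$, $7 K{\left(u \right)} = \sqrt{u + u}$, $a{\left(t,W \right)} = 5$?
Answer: $\frac{12230}{49} + \frac{100 i \sqrt{2}}{7} \approx 249.59 + 20.203 i$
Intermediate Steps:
$K{\left(u \right)} = \frac{\sqrt{2} \sqrt{u}}{7}$ ($K{\left(u \right)} = \frac{\sqrt{u + u}}{7} = \frac{\sqrt{2 u}}{7} = \frac{\sqrt{2} \sqrt{u}}{7}$)
$f = 10$ ($f = 1 + 9 = 10$)
$A = \left(5 + \frac{i \sqrt{2}}{7}\right)^{2}$ ($A = \left(\left(0 \cdot \frac{4}{6} + 5\right) + \frac{\sqrt{2} \sqrt{-1}}{7}\right)^{2} = \left(\left(0 \cdot 4 \cdot \frac{1}{6} + 5\right) + \frac{\sqrt{2} i}{7}\right)^{2} = \left(\left(0 \cdot \frac{2}{3} + 5\right) + \frac{i \sqrt{2}}{7}\right)^{2} = \left(\left(0 + 5\right) + \frac{i \sqrt{2}}{7}\right)^{2} = \left(5 + \frac{i \sqrt{2}}{7}\right)^{2} \approx 24.959 + 2.0203 i$)
$f A = 10 \frac{\left(35 + i \sqrt{2}\right)^{2}}{49} = \frac{10 \left(35 + i \sqrt{2}\right)^{2}}{49}$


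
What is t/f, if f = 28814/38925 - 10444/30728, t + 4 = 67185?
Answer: 20088586904850/119715973 ≈ 1.6780e+5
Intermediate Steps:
t = 67181 (t = -4 + 67185 = 67181)
f = 119715973/299021850 (f = 28814*(1/38925) - 10444*1/30728 = 28814/38925 - 2611/7682 = 119715973/299021850 ≈ 0.40036)
t/f = 67181/(119715973/299021850) = 67181*(299021850/119715973) = 20088586904850/119715973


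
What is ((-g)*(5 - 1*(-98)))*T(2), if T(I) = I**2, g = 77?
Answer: -31724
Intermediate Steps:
((-g)*(5 - 1*(-98)))*T(2) = ((-1*77)*(5 - 1*(-98)))*2**2 = -77*(5 + 98)*4 = -77*103*4 = -7931*4 = -31724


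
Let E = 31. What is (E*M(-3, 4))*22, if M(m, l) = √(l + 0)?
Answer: 1364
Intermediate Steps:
M(m, l) = √l
(E*M(-3, 4))*22 = (31*√4)*22 = (31*2)*22 = 62*22 = 1364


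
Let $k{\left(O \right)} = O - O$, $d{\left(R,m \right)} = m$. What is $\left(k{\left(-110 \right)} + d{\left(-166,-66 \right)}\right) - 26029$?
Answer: $-26095$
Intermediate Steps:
$k{\left(O \right)} = 0$
$\left(k{\left(-110 \right)} + d{\left(-166,-66 \right)}\right) - 26029 = \left(0 - 66\right) - 26029 = -66 - 26029 = -26095$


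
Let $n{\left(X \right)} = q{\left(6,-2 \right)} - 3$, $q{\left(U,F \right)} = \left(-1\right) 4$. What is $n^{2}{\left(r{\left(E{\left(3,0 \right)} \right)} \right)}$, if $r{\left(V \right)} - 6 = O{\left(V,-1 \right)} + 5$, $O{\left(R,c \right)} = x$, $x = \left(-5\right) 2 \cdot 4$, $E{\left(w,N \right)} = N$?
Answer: $49$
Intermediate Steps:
$q{\left(U,F \right)} = -4$
$x = -40$ ($x = \left(-10\right) 4 = -40$)
$O{\left(R,c \right)} = -40$
$r{\left(V \right)} = -29$ ($r{\left(V \right)} = 6 + \left(-40 + 5\right) = 6 - 35 = -29$)
$n{\left(X \right)} = -7$ ($n{\left(X \right)} = -4 - 3 = -7$)
$n^{2}{\left(r{\left(E{\left(3,0 \right)} \right)} \right)} = \left(-7\right)^{2} = 49$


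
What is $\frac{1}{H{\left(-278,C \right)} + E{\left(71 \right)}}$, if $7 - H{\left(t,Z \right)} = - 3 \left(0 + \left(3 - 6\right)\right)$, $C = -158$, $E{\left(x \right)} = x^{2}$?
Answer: $\frac{1}{5039} \approx 0.00019845$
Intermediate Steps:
$H{\left(t,Z \right)} = -2$ ($H{\left(t,Z \right)} = 7 - - 3 \left(0 + \left(3 - 6\right)\right) = 7 - - 3 \left(0 - 3\right) = 7 - \left(-3\right) \left(-3\right) = 7 - 9 = -2$)
$\frac{1}{H{\left(-278,C \right)} + E{\left(71 \right)}} = \frac{1}{-2 + 71^{2}} = \frac{1}{-2 + 5041} = \frac{1}{5039}$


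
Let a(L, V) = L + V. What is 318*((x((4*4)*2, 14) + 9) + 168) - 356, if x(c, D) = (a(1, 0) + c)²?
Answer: 402232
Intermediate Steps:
x(c, D) = (1 + c)² (x(c, D) = ((1 + 0) + c)² = (1 + c)²)
318*((x((4*4)*2, 14) + 9) + 168) - 356 = 318*(((1 + (4*4)*2)² + 9) + 168) - 356 = 318*(((1 + 16*2)² + 9) + 168) - 356 = 318*(((1 + 32)² + 9) + 168) - 356 = 318*((33² + 9) + 168) - 356 = 318*((1089 + 9) + 168) - 356 = 318*(1098 + 168) - 356 = 318*1266 - 356 = 402588 - 356 = 402232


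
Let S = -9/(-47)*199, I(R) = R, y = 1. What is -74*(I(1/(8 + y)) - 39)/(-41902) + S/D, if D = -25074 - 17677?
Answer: -3765443617/54124433289 ≈ -0.069570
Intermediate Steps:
D = -42751
S = 1791/47 (S = -9*(-1/47)*199 = (9/47)*199 = 1791/47 ≈ 38.106)
-74*(I(1/(8 + y)) - 39)/(-41902) + S/D = -74*(1/(8 + 1) - 39)/(-41902) + (1791/47)/(-42751) = -74*(1/9 - 39)*(-1/41902) + (1791/47)*(-1/42751) = -74*(1/9 - 39)*(-1/41902) - 1791/2009297 = -74*(-350/9)*(-1/41902) - 1791/2009297 = (25900/9)*(-1/41902) - 1791/2009297 = -1850/26937 - 1791/2009297 = -3765443617/54124433289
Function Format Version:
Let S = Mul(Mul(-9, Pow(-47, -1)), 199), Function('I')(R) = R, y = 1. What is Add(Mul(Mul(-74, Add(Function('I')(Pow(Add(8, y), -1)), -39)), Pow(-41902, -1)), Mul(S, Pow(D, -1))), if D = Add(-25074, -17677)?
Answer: Rational(-3765443617, 54124433289) ≈ -0.069570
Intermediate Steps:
D = -42751
S = Rational(1791, 47) (S = Mul(Mul(-9, Rational(-1, 47)), 199) = Mul(Rational(9, 47), 199) = Rational(1791, 47) ≈ 38.106)
Add(Mul(Mul(-74, Add(Function('I')(Pow(Add(8, y), -1)), -39)), Pow(-41902, -1)), Mul(S, Pow(D, -1))) = Add(Mul(Mul(-74, Add(Pow(Add(8, 1), -1), -39)), Pow(-41902, -1)), Mul(Rational(1791, 47), Pow(-42751, -1))) = Add(Mul(Mul(-74, Add(Pow(9, -1), -39)), Rational(-1, 41902)), Mul(Rational(1791, 47), Rational(-1, 42751))) = Add(Mul(Mul(-74, Add(Rational(1, 9), -39)), Rational(-1, 41902)), Rational(-1791, 2009297)) = Add(Mul(Mul(-74, Rational(-350, 9)), Rational(-1, 41902)), Rational(-1791, 2009297)) = Add(Mul(Rational(25900, 9), Rational(-1, 41902)), Rational(-1791, 2009297)) = Add(Rational(-1850, 26937), Rational(-1791, 2009297)) = Rational(-3765443617, 54124433289)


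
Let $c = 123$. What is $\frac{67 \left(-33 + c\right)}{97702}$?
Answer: $\frac{3015}{48851} \approx 0.061718$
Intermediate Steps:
$\frac{67 \left(-33 + c\right)}{97702} = \frac{67 \left(-33 + 123\right)}{97702} = 67 \cdot 90 \cdot \frac{1}{97702} = 6030 \cdot \frac{1}{97702} = \frac{3015}{48851}$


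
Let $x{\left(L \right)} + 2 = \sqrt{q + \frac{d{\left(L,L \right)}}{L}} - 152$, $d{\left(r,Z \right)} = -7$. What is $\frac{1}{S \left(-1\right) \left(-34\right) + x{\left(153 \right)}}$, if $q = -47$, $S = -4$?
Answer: $- \frac{22185}{6437249} - \frac{3 i \sqrt{122366}}{12874498} \approx -0.0034463 - 8.1512 \cdot 10^{-5} i$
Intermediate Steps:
$x{\left(L \right)} = -154 + \sqrt{-47 - \frac{7}{L}}$ ($x{\left(L \right)} = -2 + \left(\sqrt{-47 - \frac{7}{L}} - 152\right) = -2 + \left(-152 + \sqrt{-47 - \frac{7}{L}}\right) = -154 + \sqrt{-47 - \frac{7}{L}}$)
$\frac{1}{S \left(-1\right) \left(-34\right) + x{\left(153 \right)}} = \frac{1}{\left(-4\right) \left(-1\right) \left(-34\right) - \left(154 - \sqrt{-47 - \frac{7}{153}}\right)} = \frac{1}{4 \left(-34\right) - \left(154 - \sqrt{-47 - \frac{7}{153}}\right)} = \frac{1}{-136 - \left(154 - \sqrt{-47 - \frac{7}{153}}\right)} = \frac{1}{-136 - \left(154 - \sqrt{- \frac{7198}{153}}\right)} = \frac{1}{-136 - \left(154 - \frac{i \sqrt{122366}}{51}\right)} = \frac{1}{-290 + \frac{i \sqrt{122366}}{51}}$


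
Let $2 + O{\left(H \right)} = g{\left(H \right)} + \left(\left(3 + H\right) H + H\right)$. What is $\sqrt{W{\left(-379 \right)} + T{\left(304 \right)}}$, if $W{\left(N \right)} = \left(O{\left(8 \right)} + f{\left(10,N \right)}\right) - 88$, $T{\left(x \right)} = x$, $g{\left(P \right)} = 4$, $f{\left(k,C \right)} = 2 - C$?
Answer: $\sqrt{695} \approx 26.363$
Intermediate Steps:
$O{\left(H \right)} = 2 + H + H \left(3 + H\right)$ ($O{\left(H \right)} = -2 + \left(4 + \left(\left(3 + H\right) H + H\right)\right) = -2 + \left(4 + \left(H \left(3 + H\right) + H\right)\right) = -2 + \left(4 + \left(H + H \left(3 + H\right)\right)\right) = -2 + \left(4 + H + H \left(3 + H\right)\right) = 2 + H + H \left(3 + H\right)$)
$W{\left(N \right)} = 12 - N$ ($W{\left(N \right)} = \left(\left(2 + 8^{2} + 4 \cdot 8\right) - \left(-2 + N\right)\right) - 88 = \left(\left(2 + 64 + 32\right) - \left(-2 + N\right)\right) - 88 = \left(98 - \left(-2 + N\right)\right) - 88 = \left(100 - N\right) - 88 = 12 - N$)
$\sqrt{W{\left(-379 \right)} + T{\left(304 \right)}} = \sqrt{\left(12 - -379\right) + 304} = \sqrt{\left(12 + 379\right) + 304} = \sqrt{391 + 304} = \sqrt{695}$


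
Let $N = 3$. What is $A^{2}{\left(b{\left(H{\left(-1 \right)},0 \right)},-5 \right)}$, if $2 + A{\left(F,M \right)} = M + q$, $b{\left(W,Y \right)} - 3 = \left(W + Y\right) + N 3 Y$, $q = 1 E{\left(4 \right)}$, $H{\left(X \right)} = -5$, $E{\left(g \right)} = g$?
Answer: $9$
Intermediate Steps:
$q = 4$ ($q = 1 \cdot 4 = 4$)
$b{\left(W,Y \right)} = 3 + W + 10 Y$ ($b{\left(W,Y \right)} = 3 + \left(\left(W + Y\right) + 3 \cdot 3 Y\right) = 3 + \left(\left(W + Y\right) + 9 Y\right) = 3 + \left(W + 10 Y\right) = 3 + W + 10 Y$)
$A{\left(F,M \right)} = 2 + M$ ($A{\left(F,M \right)} = -2 + \left(M + 4\right) = -2 + \left(4 + M\right) = 2 + M$)
$A^{2}{\left(b{\left(H{\left(-1 \right)},0 \right)},-5 \right)} = \left(2 - 5\right)^{2} = \left(-3\right)^{2} = 9$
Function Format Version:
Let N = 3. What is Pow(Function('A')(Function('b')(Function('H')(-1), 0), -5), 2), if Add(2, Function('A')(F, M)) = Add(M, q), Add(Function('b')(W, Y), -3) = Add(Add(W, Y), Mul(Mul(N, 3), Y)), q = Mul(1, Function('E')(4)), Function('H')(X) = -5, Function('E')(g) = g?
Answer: 9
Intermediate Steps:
q = 4 (q = Mul(1, 4) = 4)
Function('b')(W, Y) = Add(3, W, Mul(10, Y)) (Function('b')(W, Y) = Add(3, Add(Add(W, Y), Mul(Mul(3, 3), Y))) = Add(3, Add(Add(W, Y), Mul(9, Y))) = Add(3, Add(W, Mul(10, Y))) = Add(3, W, Mul(10, Y)))
Function('A')(F, M) = Add(2, M) (Function('A')(F, M) = Add(-2, Add(M, 4)) = Add(-2, Add(4, M)) = Add(2, M))
Pow(Function('A')(Function('b')(Function('H')(-1), 0), -5), 2) = Pow(Add(2, -5), 2) = Pow(-3, 2) = 9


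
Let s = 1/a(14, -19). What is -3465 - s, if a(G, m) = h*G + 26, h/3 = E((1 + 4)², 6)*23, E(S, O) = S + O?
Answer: -103852981/29972 ≈ -3465.0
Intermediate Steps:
E(S, O) = O + S
h = 2139 (h = 3*((6 + (1 + 4)²)*23) = 3*((6 + 5²)*23) = 3*((6 + 25)*23) = 3*(31*23) = 3*713 = 2139)
a(G, m) = 26 + 2139*G (a(G, m) = 2139*G + 26 = 26 + 2139*G)
s = 1/29972 (s = 1/(26 + 2139*14) = 1/(26 + 29946) = 1/29972 ≈ 3.3364e-5)
-3465 - s = -3465 - 1*1/29972 = -3465 - 1/29972 = -103852981/29972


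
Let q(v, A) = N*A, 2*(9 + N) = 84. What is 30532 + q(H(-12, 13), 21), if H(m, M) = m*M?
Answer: 31225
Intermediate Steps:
N = 33 (N = -9 + (1/2)*84 = -9 + 42 = 33)
H(m, M) = M*m
q(v, A) = 33*A
30532 + q(H(-12, 13), 21) = 30532 + 33*21 = 30532 + 693 = 31225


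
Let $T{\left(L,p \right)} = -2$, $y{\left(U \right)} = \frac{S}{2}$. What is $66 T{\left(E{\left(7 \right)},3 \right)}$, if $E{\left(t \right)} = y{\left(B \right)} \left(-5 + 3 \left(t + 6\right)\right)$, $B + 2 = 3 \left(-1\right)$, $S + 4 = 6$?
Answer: $-132$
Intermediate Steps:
$S = 2$ ($S = -4 + 6 = 2$)
$B = -5$ ($B = -2 + 3 \left(-1\right) = -2 - 3 = -5$)
$y{\left(U \right)} = 1$ ($y{\left(U \right)} = \frac{2}{2} = 2 \cdot \frac{1}{2} = 1$)
$E{\left(t \right)} = 13 + 3 t$ ($E{\left(t \right)} = 1 \left(-5 + 3 \left(t + 6\right)\right) = 1 \left(-5 + 3 \left(6 + t\right)\right) = 1 \left(-5 + \left(18 + 3 t\right)\right) = 1 \left(13 + 3 t\right) = 13 + 3 t$)
$66 T{\left(E{\left(7 \right)},3 \right)} = 66 \left(-2\right) = -132$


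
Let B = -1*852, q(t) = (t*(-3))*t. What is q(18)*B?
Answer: 828144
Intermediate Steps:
q(t) = -3*t**2 (q(t) = (-3*t)*t = -3*t**2)
B = -852
q(18)*B = -3*18**2*(-852) = -3*324*(-852) = -972*(-852) = 828144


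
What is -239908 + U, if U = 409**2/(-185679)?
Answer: -44546044813/185679 ≈ -2.3991e+5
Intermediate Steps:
U = -167281/185679 (U = 167281*(-1/185679) = -167281/185679 ≈ -0.90092)
-239908 + U = -239908 - 167281/185679 = -44546044813/185679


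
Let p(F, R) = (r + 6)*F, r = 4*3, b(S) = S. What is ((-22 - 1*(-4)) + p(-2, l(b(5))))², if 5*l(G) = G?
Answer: 2916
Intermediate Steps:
l(G) = G/5
r = 12
p(F, R) = 18*F (p(F, R) = (12 + 6)*F = 18*F)
((-22 - 1*(-4)) + p(-2, l(b(5))))² = ((-22 - 1*(-4)) + 18*(-2))² = ((-22 + 4) - 36)² = (-18 - 36)² = (-54)² = 2916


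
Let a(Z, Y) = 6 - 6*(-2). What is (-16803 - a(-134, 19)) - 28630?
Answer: -45451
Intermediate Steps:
a(Z, Y) = 18 (a(Z, Y) = 6 + 12 = 18)
(-16803 - a(-134, 19)) - 28630 = (-16803 - 1*18) - 28630 = (-16803 - 18) - 28630 = -16821 - 28630 = -45451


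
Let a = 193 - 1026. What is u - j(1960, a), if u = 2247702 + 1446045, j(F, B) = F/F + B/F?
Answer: 147749857/40 ≈ 3.6937e+6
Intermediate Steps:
a = -833
j(F, B) = 1 + B/F
u = 3693747
u - j(1960, a) = 3693747 - (-833 + 1960)/1960 = 3693747 - 1127/1960 = 3693747 - 1*23/40 = 3693747 - 23/40 = 147749857/40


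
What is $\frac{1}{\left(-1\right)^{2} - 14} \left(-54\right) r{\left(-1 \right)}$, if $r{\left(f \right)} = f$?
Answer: $- \frac{54}{13} \approx -4.1538$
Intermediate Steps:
$\frac{1}{\left(-1\right)^{2} - 14} \left(-54\right) r{\left(-1 \right)} = \frac{1}{\left(-1\right)^{2} - 14} \left(-54\right) \left(-1\right) = \frac{1}{1 - 14} \left(-54\right) \left(-1\right) = \frac{1}{-13} \left(-54\right) \left(-1\right) = \left(- \frac{1}{13}\right) \left(-54\right) \left(-1\right) = \frac{54}{13} \left(-1\right) = - \frac{54}{13}$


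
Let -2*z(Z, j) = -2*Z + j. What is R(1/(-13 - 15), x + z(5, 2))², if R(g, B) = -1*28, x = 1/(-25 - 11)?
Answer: 784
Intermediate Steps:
z(Z, j) = Z - j/2 (z(Z, j) = -(-2*Z + j)/2 = -(j - 2*Z)/2 = Z - j/2)
x = -1/36 (x = 1/(-36) = -1/36 ≈ -0.027778)
R(g, B) = -28
R(1/(-13 - 15), x + z(5, 2))² = (-28)² = 784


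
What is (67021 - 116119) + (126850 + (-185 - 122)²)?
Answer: 172001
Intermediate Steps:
(67021 - 116119) + (126850 + (-185 - 122)²) = -49098 + (126850 + (-307)²) = -49098 + (126850 + 94249) = -49098 + 221099 = 172001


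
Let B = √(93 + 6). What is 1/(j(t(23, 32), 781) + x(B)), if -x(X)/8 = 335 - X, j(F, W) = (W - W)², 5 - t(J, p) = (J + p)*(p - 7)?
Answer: -335/897008 - 3*√11/897008 ≈ -0.00038456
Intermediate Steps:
t(J, p) = 5 - (-7 + p)*(J + p) (t(J, p) = 5 - (J + p)*(p - 7) = 5 - (J + p)*(-7 + p) = 5 - (-7 + p)*(J + p))
j(F, W) = 0 (j(F, W) = 0² = 0)
B = 3*√11 (B = √99 = 3*√11 ≈ 9.9499)
x(X) = -2680 + 8*X (x(X) = -8*(335 - X) = -2680 + 8*X)
1/(j(t(23, 32), 781) + x(B)) = 1/(0 + (-2680 + 8*(3*√11))) = 1/(0 + (-2680 + 24*√11)) = 1/(-2680 + 24*√11)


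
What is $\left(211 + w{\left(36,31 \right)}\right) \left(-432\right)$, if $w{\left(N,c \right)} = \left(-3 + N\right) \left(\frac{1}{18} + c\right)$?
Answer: $-533880$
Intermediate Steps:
$w{\left(N,c \right)} = \left(-3 + N\right) \left(\frac{1}{18} + c\right)$
$\left(211 + w{\left(36,31 \right)}\right) \left(-432\right) = \left(211 + \left(- \frac{1}{6} - 93 + \frac{1}{18} \cdot 36 + 36 \cdot 31\right)\right) \left(-432\right) = \left(211 + \left(- \frac{1}{6} - 93 + 2 + 1116\right)\right) \left(-432\right) = \left(211 + \frac{6149}{6}\right) \left(-432\right) = \frac{7415}{6} \left(-432\right) = -533880$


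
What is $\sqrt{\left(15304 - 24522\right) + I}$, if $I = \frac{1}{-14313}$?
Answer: $\frac{i \sqrt{1888417644555}}{14313} \approx 96.01 i$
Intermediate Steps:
$I = - \frac{1}{14313} \approx -6.9867 \cdot 10^{-5}$
$\sqrt{\left(15304 - 24522\right) + I} = \sqrt{\left(15304 - 24522\right) - \frac{1}{14313}} = \sqrt{-9218 - \frac{1}{14313}} = \sqrt{- \frac{131937235}{14313}} = \frac{i \sqrt{1888417644555}}{14313}$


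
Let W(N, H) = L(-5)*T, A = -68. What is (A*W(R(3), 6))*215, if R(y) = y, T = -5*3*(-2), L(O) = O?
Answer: 2193000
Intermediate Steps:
T = 30 (T = -15*(-2) = 30)
W(N, H) = -150 (W(N, H) = -5*30 = -150)
(A*W(R(3), 6))*215 = -68*(-150)*215 = 10200*215 = 2193000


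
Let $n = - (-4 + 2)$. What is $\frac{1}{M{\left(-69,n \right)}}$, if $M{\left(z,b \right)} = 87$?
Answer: $\frac{1}{87} \approx 0.011494$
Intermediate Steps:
$n = 2$ ($n = \left(-1\right) \left(-2\right) = 2$)
$\frac{1}{M{\left(-69,n \right)}} = \frac{1}{87}$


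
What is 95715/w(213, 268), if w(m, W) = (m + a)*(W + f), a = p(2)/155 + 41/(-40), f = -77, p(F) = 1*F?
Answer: 23737320/10041443 ≈ 2.3639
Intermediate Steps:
p(F) = F
a = -251/248 (a = 2/155 + 41/(-40) = 2*(1/155) + 41*(-1/40) = 2/155 - 41/40 = -251/248 ≈ -1.0121)
w(m, W) = (-77 + W)*(-251/248 + m) (w(m, W) = (m - 251/248)*(W - 77) = (-251/248 + m)*(-77 + W) = (-77 + W)*(-251/248 + m))
95715/w(213, 268) = 95715/(19327/248 - 77*213 - 251/248*268 + 268*213) = 95715/(19327/248 - 16401 - 16817/62 + 57084) = 95715/(10041443/248) = 95715*(248/10041443) = 23737320/10041443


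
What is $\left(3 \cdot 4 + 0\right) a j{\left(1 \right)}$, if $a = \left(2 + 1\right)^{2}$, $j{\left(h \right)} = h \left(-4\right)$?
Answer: $-432$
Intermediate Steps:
$j{\left(h \right)} = - 4 h$
$a = 9$ ($a = 3^{2} = 9$)
$\left(3 \cdot 4 + 0\right) a j{\left(1 \right)} = \left(3 \cdot 4 + 0\right) 9 \left(\left(-4\right) 1\right) = \left(12 + 0\right) 9 \left(-4\right) = 12 \cdot 9 \left(-4\right) = 108 \left(-4\right) = -432$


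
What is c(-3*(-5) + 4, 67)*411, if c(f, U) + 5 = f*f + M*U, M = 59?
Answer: 1770999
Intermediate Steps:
c(f, U) = -5 + f² + 59*U (c(f, U) = -5 + (f*f + 59*U) = -5 + (f² + 59*U) = -5 + f² + 59*U)
c(-3*(-5) + 4, 67)*411 = (-5 + (-3*(-5) + 4)² + 59*67)*411 = (-5 + (15 + 4)² + 3953)*411 = (-5 + 19² + 3953)*411 = (-5 + 361 + 3953)*411 = 4309*411 = 1770999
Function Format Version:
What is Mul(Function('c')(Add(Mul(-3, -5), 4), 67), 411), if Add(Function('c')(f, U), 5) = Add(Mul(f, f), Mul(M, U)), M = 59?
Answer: 1770999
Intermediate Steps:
Function('c')(f, U) = Add(-5, Pow(f, 2), Mul(59, U)) (Function('c')(f, U) = Add(-5, Add(Mul(f, f), Mul(59, U))) = Add(-5, Add(Pow(f, 2), Mul(59, U))) = Add(-5, Pow(f, 2), Mul(59, U)))
Mul(Function('c')(Add(Mul(-3, -5), 4), 67), 411) = Mul(Add(-5, Pow(Add(Mul(-3, -5), 4), 2), Mul(59, 67)), 411) = Mul(Add(-5, Pow(Add(15, 4), 2), 3953), 411) = Mul(Add(-5, Pow(19, 2), 3953), 411) = Mul(Add(-5, 361, 3953), 411) = Mul(4309, 411) = 1770999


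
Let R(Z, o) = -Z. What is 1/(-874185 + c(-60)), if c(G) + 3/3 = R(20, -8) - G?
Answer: -1/874146 ≈ -1.1440e-6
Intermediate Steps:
c(G) = -21 - G (c(G) = -1 + (-1*20 - G) = -1 + (-20 - G) = -21 - G)
1/(-874185 + c(-60)) = 1/(-874185 + (-21 - 1*(-60))) = 1/(-874185 + (-21 + 60)) = 1/(-874185 + 39) = 1/(-874146) = -1/874146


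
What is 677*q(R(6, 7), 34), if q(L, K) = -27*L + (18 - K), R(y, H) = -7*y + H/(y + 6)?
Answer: 2984893/4 ≈ 7.4622e+5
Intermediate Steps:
R(y, H) = -7*y + H/(6 + y)
q(L, K) = 18 - K - 27*L
677*q(R(6, 7), 34) = 677*(18 - 1*34 - 27*(7 - 42*6 - 7*6²)/(6 + 6)) = 677*(18 - 34 - 27*(7 - 252 - 7*36)/12) = 677*(18 - 34 - 9*(7 - 252 - 252)/4) = 677*(18 - 34 - 9*(-497)/4) = 677*(18 - 34 - 27*(-497/12)) = 677*(18 - 34 + 4473/4) = 677*(4409/4) = 2984893/4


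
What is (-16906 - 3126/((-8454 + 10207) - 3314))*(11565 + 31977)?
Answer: -1148948849880/1561 ≈ -7.3603e+8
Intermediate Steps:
(-16906 - 3126/((-8454 + 10207) - 3314))*(11565 + 31977) = (-16906 - 3126/(1753 - 3314))*43542 = (-16906 - 3126/(-1561))*43542 = (-16906 - 3126*(-1/1561))*43542 = (-16906 + 3126/1561)*43542 = -26387140/1561*43542 = -1148948849880/1561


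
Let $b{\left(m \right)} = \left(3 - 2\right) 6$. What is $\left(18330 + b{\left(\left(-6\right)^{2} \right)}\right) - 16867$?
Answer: $1469$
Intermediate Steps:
$b{\left(m \right)} = 6$ ($b{\left(m \right)} = 1 \cdot 6 = 6$)
$\left(18330 + b{\left(\left(-6\right)^{2} \right)}\right) - 16867 = \left(18330 + 6\right) - 16867 = 18336 - 16867 = 1469$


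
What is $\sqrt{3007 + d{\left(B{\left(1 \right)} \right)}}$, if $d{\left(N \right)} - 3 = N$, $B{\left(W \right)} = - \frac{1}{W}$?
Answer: $\sqrt{3009} \approx 54.854$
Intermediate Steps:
$d{\left(N \right)} = 3 + N$
$\sqrt{3007 + d{\left(B{\left(1 \right)} \right)}} = \sqrt{3007 + \left(3 - 1^{-1}\right)} = \sqrt{3007 + \left(3 - 1\right)} = \sqrt{3007 + 2} = \sqrt{3009}$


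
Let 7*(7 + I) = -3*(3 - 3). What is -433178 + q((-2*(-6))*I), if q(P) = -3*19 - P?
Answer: -433151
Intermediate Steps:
I = -7 (I = -7 + (-3*(3 - 3))/7 = -7 + (-3*0)/7 = -7 + (1/7)*0 = -7 + 0 = -7)
q(P) = -57 - P
-433178 + q((-2*(-6))*I) = -433178 + (-57 - (-2*(-6))*(-7)) = -433178 + (-57 - 12*(-7)) = -433178 + (-57 - 1*(-84)) = -433178 + (-57 + 84) = -433178 + 27 = -433151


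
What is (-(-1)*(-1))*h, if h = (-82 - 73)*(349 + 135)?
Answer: 75020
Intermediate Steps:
h = -75020 (h = -155*484 = -75020)
(-(-1)*(-1))*h = -(-1)*(-1)*(-75020) = -1*1*(-75020) = -1*(-75020) = 75020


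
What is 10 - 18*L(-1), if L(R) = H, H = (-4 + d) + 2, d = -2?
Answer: 82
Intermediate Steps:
H = -4 (H = (-4 - 2) + 2 = -6 + 2 = -4)
L(R) = -4
10 - 18*L(-1) = 10 - 18*(-4) = 10 + 72 = 82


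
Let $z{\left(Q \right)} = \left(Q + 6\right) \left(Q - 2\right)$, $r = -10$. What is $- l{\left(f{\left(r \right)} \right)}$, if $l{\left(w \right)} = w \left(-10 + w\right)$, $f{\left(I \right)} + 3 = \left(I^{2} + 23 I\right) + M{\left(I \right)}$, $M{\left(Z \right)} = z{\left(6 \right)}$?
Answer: $-8075$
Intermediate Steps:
$z{\left(Q \right)} = \left(-2 + Q\right) \left(6 + Q\right)$ ($z{\left(Q \right)} = \left(6 + Q\right) \left(-2 + Q\right) = \left(-2 + Q\right) \left(6 + Q\right)$)
$M{\left(Z \right)} = 48$ ($M{\left(Z \right)} = -12 + 6^{2} + 4 \cdot 6 = -12 + 36 + 24 = 48$)
$f{\left(I \right)} = 45 + I^{2} + 23 I$ ($f{\left(I \right)} = -3 + \left(\left(I^{2} + 23 I\right) + 48\right) = -3 + \left(48 + I^{2} + 23 I\right) = 45 + I^{2} + 23 I$)
$- l{\left(f{\left(r \right)} \right)} = - \left(45 + \left(-10\right)^{2} + 23 \left(-10\right)\right) \left(-10 + \left(45 + \left(-10\right)^{2} + 23 \left(-10\right)\right)\right) = - \left(45 + 100 - 230\right) \left(-10 + \left(45 + 100 - 230\right)\right) = - \left(-85\right) \left(-10 - 85\right) = - \left(-85\right) \left(-95\right) = \left(-1\right) 8075 = -8075$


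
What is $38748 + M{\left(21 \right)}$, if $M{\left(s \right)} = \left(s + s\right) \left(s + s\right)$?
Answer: $40512$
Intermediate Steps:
$M{\left(s \right)} = 4 s^{2}$ ($M{\left(s \right)} = 2 s 2 s = 4 s^{2}$)
$38748 + M{\left(21 \right)} = 38748 + 4 \cdot 21^{2} = 38748 + 4 \cdot 441 = 38748 + 1764 = 40512$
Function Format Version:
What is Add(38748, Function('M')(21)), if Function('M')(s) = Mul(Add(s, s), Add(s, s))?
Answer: 40512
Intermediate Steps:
Function('M')(s) = Mul(4, Pow(s, 2)) (Function('M')(s) = Mul(Mul(2, s), Mul(2, s)) = Mul(4, Pow(s, 2)))
Add(38748, Function('M')(21)) = Add(38748, Mul(4, Pow(21, 2))) = Add(38748, Mul(4, 441)) = Add(38748, 1764) = 40512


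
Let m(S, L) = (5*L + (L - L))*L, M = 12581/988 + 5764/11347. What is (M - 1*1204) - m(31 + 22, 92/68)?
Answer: -3887627846565/3239931604 ≈ -1199.9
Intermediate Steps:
M = 148451439/11210836 (M = 12581*(1/988) + 5764*(1/11347) = 12581/988 + 5764/11347 = 148451439/11210836 ≈ 13.242)
m(S, L) = 5*L² (m(S, L) = (5*L + 0)*L = (5*L)*L = 5*L²)
(M - 1*1204) - m(31 + 22, 92/68) = (148451439/11210836 - 1*1204) - 5*(92/68)² = (148451439/11210836 - 1204) - 5*(92*(1/68))² = -13349395105/11210836 - 5*(23/17)² = -13349395105/11210836 - 5*529/289 = -13349395105/11210836 - 1*2645/289 = -13349395105/11210836 - 2645/289 = -3887627846565/3239931604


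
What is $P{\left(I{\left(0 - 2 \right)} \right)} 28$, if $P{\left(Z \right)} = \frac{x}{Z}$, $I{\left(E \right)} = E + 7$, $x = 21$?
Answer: $\frac{588}{5} \approx 117.6$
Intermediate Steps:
$I{\left(E \right)} = 7 + E$
$P{\left(Z \right)} = \frac{21}{Z}$
$P{\left(I{\left(0 - 2 \right)} \right)} 28 = \frac{21}{7 + \left(0 - 2\right)} 28 = \frac{21}{7 - 2} \cdot 28 = \frac{21}{5} \cdot 28 = \frac{588}{5}$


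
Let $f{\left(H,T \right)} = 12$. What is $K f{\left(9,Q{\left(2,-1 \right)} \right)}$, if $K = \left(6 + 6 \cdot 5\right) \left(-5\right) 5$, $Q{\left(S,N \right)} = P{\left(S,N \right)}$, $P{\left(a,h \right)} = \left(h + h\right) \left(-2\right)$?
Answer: $-10800$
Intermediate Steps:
$P{\left(a,h \right)} = - 4 h$ ($P{\left(a,h \right)} = 2 h \left(-2\right) = - 4 h$)
$Q{\left(S,N \right)} = - 4 N$
$K = -900$ ($K = \left(6 + 30\right) \left(-5\right) 5 = 36 \left(-5\right) 5 = \left(-180\right) 5 = -900$)
$K f{\left(9,Q{\left(2,-1 \right)} \right)} = \left(-900\right) 12 = -10800$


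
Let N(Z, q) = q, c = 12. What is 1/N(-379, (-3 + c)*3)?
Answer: 1/27 ≈ 0.037037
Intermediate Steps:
1/N(-379, (-3 + c)*3) = 1/((-3 + 12)*3) = 1/(9*3) = 1/27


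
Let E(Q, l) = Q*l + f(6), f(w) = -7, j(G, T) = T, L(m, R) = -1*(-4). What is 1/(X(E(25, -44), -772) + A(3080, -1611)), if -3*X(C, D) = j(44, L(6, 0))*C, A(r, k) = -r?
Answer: -1/1604 ≈ -0.00062344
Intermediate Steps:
L(m, R) = 4
E(Q, l) = -7 + Q*l (E(Q, l) = Q*l - 7 = -7 + Q*l)
X(C, D) = -4*C/3
1/(X(E(25, -44), -772) + A(3080, -1611)) = 1/(-4*(-7 + 25*(-44))/3 - 1*3080) = 1/(-4*(-7 - 1100)/3 - 3080) = 1/(-4/3*(-1107) - 3080) = 1/(1476 - 3080) = 1/(-1604) = -1/1604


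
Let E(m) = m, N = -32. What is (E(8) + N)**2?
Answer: 576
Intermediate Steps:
(E(8) + N)**2 = (8 - 32)**2 = (-24)**2 = 576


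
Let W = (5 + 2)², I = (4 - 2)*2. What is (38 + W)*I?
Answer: 348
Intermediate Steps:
I = 4 (I = 2*2 = 4)
W = 49 (W = 7² = 49)
(38 + W)*I = (38 + 49)*4 = 87*4 = 348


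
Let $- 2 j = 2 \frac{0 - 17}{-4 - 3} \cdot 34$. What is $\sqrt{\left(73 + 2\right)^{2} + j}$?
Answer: $\frac{\sqrt{271579}}{7} \approx 74.448$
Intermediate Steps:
$j = - \frac{578}{7}$ ($j = - \frac{2 \frac{0 - 17}{-4 - 3} \cdot 34}{2} = - \frac{2 \left(- \frac{17}{-7}\right) 34}{2} = - \frac{2 \left(\left(-17\right) \left(- \frac{1}{7}\right)\right) 34}{2} = - \frac{2 \cdot \frac{17}{7} \cdot 34}{2} = - \frac{\frac{34}{7} \cdot 34}{2} = \left(- \frac{1}{2}\right) \frac{1156}{7} = - \frac{578}{7} \approx -82.571$)
$\sqrt{\left(73 + 2\right)^{2} + j} = \sqrt{\left(73 + 2\right)^{2} - \frac{578}{7}} = \sqrt{75^{2} - \frac{578}{7}} = \sqrt{5625 - \frac{578}{7}} = \sqrt{\frac{38797}{7}} = \frac{\sqrt{271579}}{7}$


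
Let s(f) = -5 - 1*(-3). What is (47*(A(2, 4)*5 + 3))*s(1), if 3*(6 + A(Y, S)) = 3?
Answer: 2068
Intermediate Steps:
A(Y, S) = -5 (A(Y, S) = -6 + (⅓)*3 = -6 + 1 = -5)
s(f) = -2 (s(f) = -5 + 3 = -2)
(47*(A(2, 4)*5 + 3))*s(1) = (47*(-5*5 + 3))*(-2) = (47*(-25 + 3))*(-2) = (47*(-22))*(-2) = -1034*(-2) = 2068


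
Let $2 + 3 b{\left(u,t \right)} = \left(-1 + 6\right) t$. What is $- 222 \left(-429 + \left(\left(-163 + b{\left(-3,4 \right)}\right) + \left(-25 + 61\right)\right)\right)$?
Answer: $122100$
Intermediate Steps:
$b{\left(u,t \right)} = - \frac{2}{3} + \frac{5 t}{3}$ ($b{\left(u,t \right)} = - \frac{2}{3} + \frac{\left(-1 + 6\right) t}{3} = - \frac{2}{3} + \frac{5 t}{3}$)
$- 222 \left(-429 + \left(\left(-163 + b{\left(-3,4 \right)}\right) + \left(-25 + 61\right)\right)\right) = - 222 \left(-429 + \left(\left(-163 + \left(- \frac{2}{3} + \frac{5}{3} \cdot 4\right)\right) + \left(-25 + 61\right)\right)\right) = - 222 \left(-429 + \left(\left(-163 + \left(- \frac{2}{3} + \frac{20}{3}\right)\right) + 36\right)\right) = - 222 \left(-429 + \left(\left(-163 + 6\right) + 36\right)\right) = - 222 \left(-429 + \left(-157 + 36\right)\right) = - 222 \left(-429 - 121\right) = \left(-222\right) \left(-550\right) = 122100$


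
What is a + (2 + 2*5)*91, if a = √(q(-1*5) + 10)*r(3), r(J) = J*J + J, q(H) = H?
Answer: 1092 + 12*√5 ≈ 1118.8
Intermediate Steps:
r(J) = J + J² (r(J) = J² + J = J + J²)
a = 12*√5 (a = √(-1*5 + 10)*(3*(1 + 3)) = √(-5 + 10)*(3*4) = √5*12 = 12*√5 ≈ 26.833)
a + (2 + 2*5)*91 = 12*√5 + (2 + 2*5)*91 = 12*√5 + (2 + 10)*91 = 12*√5 + 12*91 = 12*√5 + 1092 = 1092 + 12*√5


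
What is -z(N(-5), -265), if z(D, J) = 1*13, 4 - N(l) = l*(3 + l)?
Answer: -13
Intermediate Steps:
N(l) = 4 - l*(3 + l)
z(D, J) = 13
-z(N(-5), -265) = -1*13 = -13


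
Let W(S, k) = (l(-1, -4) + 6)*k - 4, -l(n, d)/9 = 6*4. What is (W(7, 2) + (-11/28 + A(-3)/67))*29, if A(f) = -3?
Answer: -23091105/1876 ≈ -12309.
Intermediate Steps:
l(n, d) = -216 (l(n, d) = -54*4 = -9*24 = -216)
W(S, k) = -4 - 210*k (W(S, k) = (-216 + 6)*k - 4 = -210*k - 4 = -4 - 210*k)
(W(7, 2) + (-11/28 + A(-3)/67))*29 = ((-4 - 210*2) + (-11/28 - 3/67))*29 = ((-4 - 420) + (-11*1/28 - 3*1/67))*29 = (-424 + (-11/28 - 3/67))*29 = (-424 - 821/1876)*29 = -796245/1876*29 = -23091105/1876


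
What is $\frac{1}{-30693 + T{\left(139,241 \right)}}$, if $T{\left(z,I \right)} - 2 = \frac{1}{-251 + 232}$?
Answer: $- \frac{19}{583130} \approx -3.2583 \cdot 10^{-5}$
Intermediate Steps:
$T{\left(z,I \right)} = \frac{37}{19}$ ($T{\left(z,I \right)} = 2 + \frac{1}{-251 + 232} = 2 + \frac{1}{-19} = 2 - \frac{1}{19} = \frac{37}{19}$)
$\frac{1}{-30693 + T{\left(139,241 \right)}} = \frac{1}{-30693 + \frac{37}{19}} = \frac{1}{- \frac{583130}{19}} = - \frac{19}{583130}$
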